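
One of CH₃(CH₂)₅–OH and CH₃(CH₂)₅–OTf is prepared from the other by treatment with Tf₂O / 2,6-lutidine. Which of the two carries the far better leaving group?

CH₃(CH₂)₅–OTf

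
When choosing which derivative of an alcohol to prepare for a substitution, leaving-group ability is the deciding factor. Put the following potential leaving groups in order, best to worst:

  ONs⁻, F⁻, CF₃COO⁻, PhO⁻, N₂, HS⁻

N₂ > ONs⁻ > CF₃COO⁻ > F⁻ > HS⁻ > PhO⁻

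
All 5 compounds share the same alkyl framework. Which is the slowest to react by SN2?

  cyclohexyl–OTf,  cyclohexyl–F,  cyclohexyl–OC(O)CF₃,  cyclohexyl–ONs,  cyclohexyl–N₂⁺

cyclohexyl–F

Same R in every case — rank the leaving groups.
A good leaving group is a weak base: the lower the pKₐ of its conjugate acid, the more readily it departs.
cyclohexyl–N₂⁺ loses N₂: no meaningful conjugate acid; N₂ departs as an exceptionally stable neutral molecule
cyclohexyl–OTf loses OTf⁻: pKₐ(CF₃SO₃H (triflic acid)) ≈ -14
cyclohexyl–ONs loses ONs⁻: pKₐ(p-O₂NC₆H₄SO₃H) ≈ -3.5
cyclohexyl–OC(O)CF₃ loses CF₃COO⁻: pKₐ(CF₃COOH) ≈ 0.2
cyclohexyl–F loses F⁻: pKₐ(HF) ≈ 3.2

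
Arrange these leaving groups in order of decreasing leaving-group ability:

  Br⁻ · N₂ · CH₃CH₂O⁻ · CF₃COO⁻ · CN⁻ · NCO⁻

A good leaving group is a weak base: the lower the pKₐ of its conjugate acid, the more readily it departs.
N₂: no meaningful conjugate acid; N₂ departs as an exceptionally stable neutral molecule
Br⁻: pKₐ(HBr) ≈ -9
CF₃COO⁻: pKₐ(CF₃COOH) ≈ 0.2
NCO⁻: pKₐ(HOCN) ≈ 3.5
CN⁻: pKₐ(HCN) ≈ 9.2
CH₃CH₂O⁻: pKₐ(CH₃CH₂OH) ≈ 16

N₂ > Br⁻ > CF₃COO⁻ > NCO⁻ > CN⁻ > CH₃CH₂O⁻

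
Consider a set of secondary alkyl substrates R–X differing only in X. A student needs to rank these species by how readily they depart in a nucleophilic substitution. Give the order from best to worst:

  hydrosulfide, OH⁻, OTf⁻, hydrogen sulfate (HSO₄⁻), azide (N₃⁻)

The more stable X⁻ (or X) is on its own — i.e. the weaker a base it is — the better a leaving group it makes.
OTf⁻: pKₐ(CF₃SO₃H (triflic acid)) ≈ -14 — charge spread over three oxygens and a CF₃ group; the premier leaving group in synthesis
hydrogen sulfate (HSO₄⁻): pKₐ(H₂SO₄) ≈ -3
azide (N₃⁻): pKₐ(HN₃) ≈ 4.7
hydrosulfide: pKₐ(H₂S) ≈ 7 — larger and more polarisable than the oxygen analogue
OH⁻: pKₐ(H₂O) ≈ 15.7

OTf⁻ > hydrogen sulfate (HSO₄⁻) > azide (N₃⁻) > hydrosulfide > OH⁻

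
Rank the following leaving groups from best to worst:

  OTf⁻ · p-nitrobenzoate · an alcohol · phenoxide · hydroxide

The more stable X⁻ (or X) is on its own — i.e. the weaker a base it is — the better a leaving group it makes.
OTf⁻: pKₐ(CF₃SO₃H (triflic acid)) ≈ -14
an alcohol: pKₐ(R'OH₂⁺) ≈ -2.4
p-nitrobenzoate: pKₐ(p-nitrobenzoic acid) ≈ 3.4
phenoxide: pKₐ(C₆H₅OH (phenol)) ≈ 10
hydroxide: pKₐ(H₂O) ≈ 15.7

OTf⁻ > an alcohol > p-nitrobenzoate > phenoxide > hydroxide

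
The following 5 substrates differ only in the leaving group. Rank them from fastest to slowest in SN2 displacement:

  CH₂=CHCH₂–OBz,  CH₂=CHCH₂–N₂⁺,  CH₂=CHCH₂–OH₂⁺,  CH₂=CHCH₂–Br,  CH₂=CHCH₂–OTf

CH₂=CHCH₂–N₂⁺ > CH₂=CHCH₂–OTf > CH₂=CHCH₂–Br > CH₂=CHCH₂–OH₂⁺ > CH₂=CHCH₂–OBz

With the same alkyl group throughout, only the leaving group differentiates the rates.
Leaving-group ability tracks the stability of the departed species; conjugate-acid pKₐ is the usual yardstick (lower pKₐ → better LG).
CH₂=CHCH₂–N₂⁺ loses N₂: no meaningful conjugate acid; N₂ departs as an exceptionally stable neutral molecule
CH₂=CHCH₂–OTf loses OTf⁻: pKₐ(CF₃SO₃H (triflic acid)) ≈ -14
CH₂=CHCH₂–Br loses Br⁻: pKₐ(HBr) ≈ -9
CH₂=CHCH₂–OH₂⁺ loses H₂O: pKₐ(H₃O⁺) ≈ -1.7
CH₂=CHCH₂–OBz loses PhCOO⁻: pKₐ(C₆H₅COOH) ≈ 4.2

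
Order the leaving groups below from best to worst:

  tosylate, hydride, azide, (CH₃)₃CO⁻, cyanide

tosylate > azide > cyanide > (CH₃)₃CO⁻ > hydride

Rank by basicity of the departing species: weakest base leaves most easily.
tosylate: pKₐ(p-CH₃C₆H₄SO₃H (TsOH)) ≈ -2.8 — resonance-delocalised arenesulfonate
azide: pKₐ(HN₃) ≈ 4.7
cyanide: pKₐ(HCN) ≈ 9.2
(CH₃)₃CO⁻: pKₐ(t-BuOH) ≈ 18 — bulky, strongly basic alkoxide
hydride: pKₐ(H₂) ≈ 36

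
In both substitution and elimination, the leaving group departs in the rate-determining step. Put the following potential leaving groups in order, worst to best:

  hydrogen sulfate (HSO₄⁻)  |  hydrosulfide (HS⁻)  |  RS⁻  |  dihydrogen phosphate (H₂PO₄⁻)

RS⁻ < hydrosulfide (HS⁻) < dihydrogen phosphate (H₂PO₄⁻) < hydrogen sulfate (HSO₄⁻)

Leaving-group ability tracks the stability of the departed species; conjugate-acid pKₐ is the usual yardstick (lower pKₐ → better LG).
hydrogen sulfate (HSO₄⁻): pKₐ(H₂SO₄) ≈ -3 — conjugate base of a strong mineral acid
dihydrogen phosphate (H₂PO₄⁻): pKₐ(H₃PO₄) ≈ 2.1 — moderate base; biological leaving group after further activation
hydrosulfide (HS⁻): pKₐ(H₂S) ≈ 7 — larger and more polarisable than the oxygen analogue
RS⁻: pKₐ(RSH (a thiol)) ≈ 10.5 — moderately basic; rarely leaves without activation
The question asks for worst first, so the sequence is read in increasing leaving-group ability.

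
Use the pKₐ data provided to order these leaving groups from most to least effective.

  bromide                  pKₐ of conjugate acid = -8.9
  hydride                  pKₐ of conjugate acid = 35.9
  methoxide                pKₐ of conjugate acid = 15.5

bromide > methoxide > hydride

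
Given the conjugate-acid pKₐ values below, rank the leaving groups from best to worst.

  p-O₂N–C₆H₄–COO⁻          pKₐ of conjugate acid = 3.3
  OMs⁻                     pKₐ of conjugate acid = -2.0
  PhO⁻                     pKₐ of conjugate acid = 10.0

OMs⁻ > p-O₂N–C₆H₄–COO⁻ > PhO⁻

Lower conjugate-acid pKₐ ⇒ weaker base ⇒ better leaving group.
Sorting by the given values: OMs⁻ (-2.0), p-O₂N–C₆H₄–COO⁻ (3.3), PhO⁻ (10.0).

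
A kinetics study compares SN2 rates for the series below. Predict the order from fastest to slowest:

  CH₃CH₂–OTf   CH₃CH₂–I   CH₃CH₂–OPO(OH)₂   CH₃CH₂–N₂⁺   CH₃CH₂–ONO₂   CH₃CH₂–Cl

The skeletons are identical, so relative rate is governed entirely by leaving-group ability.
Rank by basicity of the departing species: weakest base leaves most easily.
CH₃CH₂–N₂⁺ loses N₂: no meaningful conjugate acid; N₂ departs as an exceptionally stable neutral molecule
CH₃CH₂–OTf loses OTf⁻: pKₐ(CF₃SO₃H (triflic acid)) ≈ -14
CH₃CH₂–I loses I⁻: pKₐ(HI) ≈ -10
CH₃CH₂–Cl loses Cl⁻: pKₐ(HCl) ≈ -7
CH₃CH₂–ONO₂ loses NO₃⁻: pKₐ(HNO₃) ≈ -1.3
CH₃CH₂–OPO(OH)₂ loses H₂PO₄⁻: pKₐ(H₃PO₄) ≈ 2.1

CH₃CH₂–N₂⁺ > CH₃CH₂–OTf > CH₃CH₂–I > CH₃CH₂–Cl > CH₃CH₂–ONO₂ > CH₃CH₂–OPO(OH)₂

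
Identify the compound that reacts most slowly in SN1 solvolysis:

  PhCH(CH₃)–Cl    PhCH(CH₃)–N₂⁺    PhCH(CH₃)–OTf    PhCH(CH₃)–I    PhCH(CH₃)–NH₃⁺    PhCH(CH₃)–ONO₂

PhCH(CH₃)–NH₃⁺

The skeletons are identical, so relative rate is governed entirely by leaving-group ability.
A good leaving group is a weak base: the lower the pKₐ of its conjugate acid, the more readily it departs.
PhCH(CH₃)–N₂⁺ loses N₂: no meaningful conjugate acid; N₂ departs as an exceptionally stable neutral molecule
PhCH(CH₃)–OTf loses OTf⁻: pKₐ(CF₃SO₃H (triflic acid)) ≈ -14
PhCH(CH₃)–I loses I⁻: pKₐ(HI) ≈ -10
PhCH(CH₃)–Cl loses Cl⁻: pKₐ(HCl) ≈ -7
PhCH(CH₃)–ONO₂ loses NO₃⁻: pKₐ(HNO₃) ≈ -1.3
PhCH(CH₃)–NH₃⁺ loses NH₃: pKₐ(NH₄⁺) ≈ 9.2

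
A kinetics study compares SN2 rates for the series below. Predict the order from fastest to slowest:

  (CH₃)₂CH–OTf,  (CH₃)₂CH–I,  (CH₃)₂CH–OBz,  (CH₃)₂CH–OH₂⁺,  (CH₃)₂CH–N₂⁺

(CH₃)₂CH–N₂⁺ > (CH₃)₂CH–OTf > (CH₃)₂CH–I > (CH₃)₂CH–OH₂⁺ > (CH₃)₂CH–OBz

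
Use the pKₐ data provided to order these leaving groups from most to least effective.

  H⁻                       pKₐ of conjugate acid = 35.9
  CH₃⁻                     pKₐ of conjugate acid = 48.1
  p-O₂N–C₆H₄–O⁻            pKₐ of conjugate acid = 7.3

p-O₂N–C₆H₄–O⁻ > H⁻ > CH₃⁻

Lower conjugate-acid pKₐ ⇒ weaker base ⇒ better leaving group.
Sorting by the given values: p-O₂N–C₆H₄–O⁻ (7.3), H⁻ (35.9), CH₃⁻ (48.1).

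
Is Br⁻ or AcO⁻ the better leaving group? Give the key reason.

Br⁻

Br⁻ is the better leaving group.
pKₐ(HBr) ≈ -9 versus pKₐ(CH₃COOH) ≈ 4.8: Br⁻ is the much weaker base.
Weak base; good leaving group.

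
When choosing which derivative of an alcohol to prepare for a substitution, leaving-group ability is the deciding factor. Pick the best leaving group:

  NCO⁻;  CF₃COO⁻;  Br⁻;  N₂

Leaving-group ability tracks the stability of the departed species; conjugate-acid pKₐ is the usual yardstick (lower pKₐ → better LG).
N₂: no meaningful conjugate acid; N₂ departs as an exceptionally stable neutral molecule
Br⁻: pKₐ(HBr) ≈ -9
CF₃COO⁻: pKₐ(CF₃COOH) ≈ 0.2
NCO⁻: pKₐ(HOCN) ≈ 3.5

N₂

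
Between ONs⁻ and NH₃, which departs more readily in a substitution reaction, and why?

ONs⁻ is the better leaving group.
pKₐ(p-O₂NC₆H₄SO₃H) ≈ -3.5 versus pKₐ(NH₄⁺) ≈ 9.2: ONs⁻ is the much weaker base.
P-nitro group further stabilises the sulfonate.

ONs⁻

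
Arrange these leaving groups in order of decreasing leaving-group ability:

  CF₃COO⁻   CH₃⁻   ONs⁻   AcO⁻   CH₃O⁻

A good leaving group is a weak base: the lower the pKₐ of its conjugate acid, the more readily it departs.
ONs⁻: pKₐ(p-O₂NC₆H₄SO₃H) ≈ -3.5
CF₃COO⁻: pKₐ(CF₃COOH) ≈ 0.2
AcO⁻: pKₐ(CH₃COOH) ≈ 4.8 — resonance-stabilised but still a weak base
CH₃O⁻: pKₐ(CH₃OH) ≈ 15.5 — strong base; alkoxides do not leave unassisted
CH₃⁻: pKₐ(CH₄) ≈ 48 — unstabilised carbanion; the worst conceivable leaving group

ONs⁻ > CF₃COO⁻ > AcO⁻ > CH₃O⁻ > CH₃⁻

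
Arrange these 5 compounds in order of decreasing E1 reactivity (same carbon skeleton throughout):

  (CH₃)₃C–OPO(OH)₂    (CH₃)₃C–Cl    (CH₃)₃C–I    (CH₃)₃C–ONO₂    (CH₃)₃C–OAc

(CH₃)₃C–I > (CH₃)₃C–Cl > (CH₃)₃C–ONO₂ > (CH₃)₃C–OPO(OH)₂ > (CH₃)₃C–OAc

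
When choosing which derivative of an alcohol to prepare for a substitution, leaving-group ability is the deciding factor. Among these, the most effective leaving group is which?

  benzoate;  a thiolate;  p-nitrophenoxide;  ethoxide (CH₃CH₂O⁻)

benzoate

A good leaving group is a weak base: the lower the pKₐ of its conjugate acid, the more readily it departs.
benzoate: pKₐ(C₆H₅COOH) ≈ 4.2
p-nitrophenoxide: pKₐ(p-nitrophenol) ≈ 7.2
a thiolate: pKₐ(RSH (a thiol)) ≈ 10.5
ethoxide (CH₃CH₂O⁻): pKₐ(CH₃CH₂OH) ≈ 16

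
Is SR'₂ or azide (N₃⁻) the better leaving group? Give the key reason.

SR'₂

SR'₂ is the better leaving group.
pKₐ(R'₂SH⁺) ≈ -7 versus pKₐ(HN₃) ≈ 4.7: SR'₂ is the much weaker base.
Neutral; leaves from a sulfonium salt (R–SR'₂⁺).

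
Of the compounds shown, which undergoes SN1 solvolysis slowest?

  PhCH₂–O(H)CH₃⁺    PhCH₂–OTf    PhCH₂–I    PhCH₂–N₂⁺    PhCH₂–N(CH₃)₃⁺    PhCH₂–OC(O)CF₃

Identical carbon frameworks mean the comparison reduces to leaving-group quality.
Rank by basicity of the departing species: weakest base leaves most easily.
PhCH₂–N₂⁺ loses N₂: no meaningful conjugate acid; N₂ departs as an exceptionally stable neutral molecule
PhCH₂–OTf loses OTf⁻: pKₐ(CF₃SO₃H (triflic acid)) ≈ -14
PhCH₂–I loses I⁻: pKₐ(HI) ≈ -10
PhCH₂–O(H)CH₃⁺ loses R'OH: pKₐ(R'OH₂⁺) ≈ -2.4
PhCH₂–OC(O)CF₃ loses CF₃COO⁻: pKₐ(CF₃COOH) ≈ 0.2
PhCH₂–N(CH₃)₃⁺ loses NR'₃: pKₐ(R'₃NH⁺) ≈ 10.7

PhCH₂–N(CH₃)₃⁺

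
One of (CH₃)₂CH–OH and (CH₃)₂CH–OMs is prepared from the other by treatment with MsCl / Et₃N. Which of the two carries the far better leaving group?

(CH₃)₂CH–OMs

From (CH₃)₂CH–OH the departing group would be OH⁻ (pKₐ(H₂O) ≈ 15.7). Strong base; essentially never leaves without prior activation.
From (CH₃)₂CH–OMs the leaving group is OMs⁻ (pKₐ(CH₃SO₃H (MsOH)) ≈ -1.9). Resonance-delocalised alkanesulfonate.
Treatment with MsCl / Et₃N works by converting the hydroxyl into a mesylate, making (CH₃)₂CH–OMs enormously more reactive.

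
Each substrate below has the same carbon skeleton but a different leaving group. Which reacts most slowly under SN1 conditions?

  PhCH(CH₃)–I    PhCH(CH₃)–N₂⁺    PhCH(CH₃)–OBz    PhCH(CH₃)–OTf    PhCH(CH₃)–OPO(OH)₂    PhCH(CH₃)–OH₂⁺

PhCH(CH₃)–OBz

The skeletons are identical, so relative rate is governed entirely by leaving-group ability.
Rank by basicity of the departing species: weakest base leaves most easily.
PhCH(CH₃)–N₂⁺ loses N₂: no meaningful conjugate acid; N₂ departs as an exceptionally stable neutral molecule
PhCH(CH₃)–OTf loses OTf⁻: pKₐ(CF₃SO₃H (triflic acid)) ≈ -14
PhCH(CH₃)–I loses I⁻: pKₐ(HI) ≈ -10
PhCH(CH₃)–OH₂⁺ loses H₂O: pKₐ(H₃O⁺) ≈ -1.7
PhCH(CH₃)–OPO(OH)₂ loses H₂PO₄⁻: pKₐ(H₃PO₄) ≈ 2.1
PhCH(CH₃)–OBz loses PhCOO⁻: pKₐ(C₆H₅COOH) ≈ 4.2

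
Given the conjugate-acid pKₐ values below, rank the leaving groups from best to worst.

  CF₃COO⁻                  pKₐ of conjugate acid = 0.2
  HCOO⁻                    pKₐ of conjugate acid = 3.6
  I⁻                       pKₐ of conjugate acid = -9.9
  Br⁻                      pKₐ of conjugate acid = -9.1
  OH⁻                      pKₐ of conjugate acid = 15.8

I⁻ > Br⁻ > CF₃COO⁻ > HCOO⁻ > OH⁻

Lower conjugate-acid pKₐ ⇒ weaker base ⇒ better leaving group.
Sorting by the given values: I⁻ (-9.9), Br⁻ (-9.1), CF₃COO⁻ (0.2), HCOO⁻ (3.6), OH⁻ (15.8).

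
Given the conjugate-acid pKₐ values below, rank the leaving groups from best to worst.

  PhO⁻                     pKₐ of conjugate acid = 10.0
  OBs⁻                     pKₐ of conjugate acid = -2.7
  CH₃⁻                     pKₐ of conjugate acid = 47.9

Lower conjugate-acid pKₐ ⇒ weaker base ⇒ better leaving group.
Sorting by the given values: OBs⁻ (-2.7), PhO⁻ (10.0), CH₃⁻ (47.9).

OBs⁻ > PhO⁻ > CH₃⁻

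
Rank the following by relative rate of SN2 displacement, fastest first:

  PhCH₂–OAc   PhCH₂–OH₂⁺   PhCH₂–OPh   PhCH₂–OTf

PhCH₂–OTf > PhCH₂–OH₂⁺ > PhCH₂–OAc > PhCH₂–OPh

Same R in every case — rank the leaving groups.
The more stable X⁻ (or X) is on its own — i.e. the weaker a base it is — the better a leaving group it makes.
PhCH₂–OTf loses OTf⁻: pKₐ(CF₃SO₃H (triflic acid)) ≈ -14
PhCH₂–OH₂⁺ loses H₂O: pKₐ(H₃O⁺) ≈ -1.7
PhCH₂–OAc loses AcO⁻: pKₐ(CH₃COOH) ≈ 4.8
PhCH₂–OPh loses PhO⁻: pKₐ(C₆H₅OH (phenol)) ≈ 10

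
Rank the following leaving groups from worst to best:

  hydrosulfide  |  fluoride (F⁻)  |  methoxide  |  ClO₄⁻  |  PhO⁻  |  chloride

ClO₄⁻: pKₐ(HClO₄) ≈ -10
chloride: pKₐ(HCl) ≈ -7
fluoride (F⁻): pKₐ(HF) ≈ 3.2
hydrosulfide: pKₐ(H₂S) ≈ 7
PhO⁻: pKₐ(C₆H₅OH (phenol)) ≈ 10
methoxide: pKₐ(CH₃OH) ≈ 15.5
Listed from poorest to best leaving group as asked.

methoxide < PhO⁻ < hydrosulfide < fluoride (F⁻) < chloride < ClO₄⁻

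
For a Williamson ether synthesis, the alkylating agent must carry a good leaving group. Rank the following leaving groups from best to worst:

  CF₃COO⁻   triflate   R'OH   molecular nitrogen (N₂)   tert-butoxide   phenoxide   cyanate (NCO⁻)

A good leaving group is a weak base: the lower the pKₐ of its conjugate acid, the more readily it departs.
molecular nitrogen (N₂): no meaningful conjugate acid; N₂ departs as an exceptionally stable neutral molecule
triflate: pKₐ(CF₃SO₃H (triflic acid)) ≈ -14
R'OH: pKₐ(R'OH₂⁺) ≈ -2.4
CF₃COO⁻: pKₐ(CF₃COOH) ≈ 0.2
cyanate (NCO⁻): pKₐ(HOCN) ≈ 3.5
phenoxide: pKₐ(C₆H₅OH (phenol)) ≈ 10
tert-butoxide: pKₐ(t-BuOH) ≈ 18

molecular nitrogen (N₂) > triflate > R'OH > CF₃COO⁻ > cyanate (NCO⁻) > phenoxide > tert-butoxide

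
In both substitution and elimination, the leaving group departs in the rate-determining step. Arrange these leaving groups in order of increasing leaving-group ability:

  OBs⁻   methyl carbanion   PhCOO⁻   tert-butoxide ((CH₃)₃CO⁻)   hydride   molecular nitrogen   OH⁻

A good leaving group is a weak base: the lower the pKₐ of its conjugate acid, the more readily it departs.
molecular nitrogen: no meaningful conjugate acid; N₂ departs as an exceptionally stable neutral molecule
OBs⁻: pKₐ(p-BrC₆H₄SO₃H) ≈ -2.8
PhCOO⁻: pKₐ(C₆H₅COOH) ≈ 4.2
OH⁻: pKₐ(H₂O) ≈ 15.7
tert-butoxide ((CH₃)₃CO⁻): pKₐ(t-BuOH) ≈ 18
hydride: pKₐ(H₂) ≈ 36
methyl carbanion: pKₐ(CH₄) ≈ 48
Reversing gives the worst-to-best order requested.

methyl carbanion < hydride < tert-butoxide ((CH₃)₃CO⁻) < OH⁻ < PhCOO⁻ < OBs⁻ < molecular nitrogen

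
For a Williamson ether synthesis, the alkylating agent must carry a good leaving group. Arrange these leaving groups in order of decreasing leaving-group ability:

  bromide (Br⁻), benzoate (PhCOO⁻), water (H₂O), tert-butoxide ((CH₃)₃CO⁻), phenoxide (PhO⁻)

A good leaving group is a weak base: the lower the pKₐ of its conjugate acid, the more readily it departs.
bromide (Br⁻): pKₐ(HBr) ≈ -9
water (H₂O): pKₐ(H₃O⁺) ≈ -1.7
benzoate (PhCOO⁻): pKₐ(C₆H₅COOH) ≈ 4.2
phenoxide (PhO⁻): pKₐ(C₆H₅OH (phenol)) ≈ 10
tert-butoxide ((CH₃)₃CO⁻): pKₐ(t-BuOH) ≈ 18

bromide (Br⁻) > water (H₂O) > benzoate (PhCOO⁻) > phenoxide (PhO⁻) > tert-butoxide ((CH₃)₃CO⁻)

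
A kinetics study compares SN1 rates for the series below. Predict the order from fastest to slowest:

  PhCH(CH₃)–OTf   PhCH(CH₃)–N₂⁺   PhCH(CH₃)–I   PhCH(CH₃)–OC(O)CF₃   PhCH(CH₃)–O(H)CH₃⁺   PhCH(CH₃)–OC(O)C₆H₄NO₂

Same R in every case — rank the leaving groups.
A good leaving group is a weak base: the lower the pKₐ of its conjugate acid, the more readily it departs.
PhCH(CH₃)–N₂⁺ loses N₂: no meaningful conjugate acid; N₂ departs as an exceptionally stable neutral molecule
PhCH(CH₃)–OTf loses OTf⁻: pKₐ(CF₃SO₃H (triflic acid)) ≈ -14
PhCH(CH₃)–I loses I⁻: pKₐ(HI) ≈ -10
PhCH(CH₃)–O(H)CH₃⁺ loses R'OH: pKₐ(R'OH₂⁺) ≈ -2.4
PhCH(CH₃)–OC(O)CF₃ loses CF₃COO⁻: pKₐ(CF₃COOH) ≈ 0.2
PhCH(CH₃)–OC(O)C₆H₄NO₂ loses p-O₂N–C₆H₄–COO⁻: pKₐ(p-nitrobenzoic acid) ≈ 3.4

PhCH(CH₃)–N₂⁺ > PhCH(CH₃)–OTf > PhCH(CH₃)–I > PhCH(CH₃)–O(H)CH₃⁺ > PhCH(CH₃)–OC(O)CF₃ > PhCH(CH₃)–OC(O)C₆H₄NO₂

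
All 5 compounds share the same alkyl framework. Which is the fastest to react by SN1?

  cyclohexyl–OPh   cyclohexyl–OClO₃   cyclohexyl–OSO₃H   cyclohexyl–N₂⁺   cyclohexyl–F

cyclohexyl–N₂⁺

With the same alkyl group throughout, only the leaving group differentiates the rates.
Rank by basicity of the departing species: weakest base leaves most easily.
cyclohexyl–N₂⁺ loses N₂: no meaningful conjugate acid; N₂ departs as an exceptionally stable neutral molecule
cyclohexyl–OClO₃ loses ClO₄⁻: pKₐ(HClO₄) ≈ -10
cyclohexyl–OSO₃H loses HSO₄⁻: pKₐ(H₂SO₄) ≈ -3
cyclohexyl–F loses F⁻: pKₐ(HF) ≈ 3.2
cyclohexyl–OPh loses PhO⁻: pKₐ(C₆H₅OH (phenol)) ≈ 10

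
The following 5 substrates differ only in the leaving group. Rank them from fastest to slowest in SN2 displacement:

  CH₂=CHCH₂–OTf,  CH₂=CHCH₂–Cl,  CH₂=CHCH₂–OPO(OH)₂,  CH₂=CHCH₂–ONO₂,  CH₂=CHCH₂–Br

The skeletons are identical, so relative rate is governed entirely by leaving-group ability.
The more stable X⁻ (or X) is on its own — i.e. the weaker a base it is — the better a leaving group it makes.
CH₂=CHCH₂–OTf loses OTf⁻: pKₐ(CF₃SO₃H (triflic acid)) ≈ -14
CH₂=CHCH₂–Br loses Br⁻: pKₐ(HBr) ≈ -9
CH₂=CHCH₂–Cl loses Cl⁻: pKₐ(HCl) ≈ -7
CH₂=CHCH₂–ONO₂ loses NO₃⁻: pKₐ(HNO₃) ≈ -1.3
CH₂=CHCH₂–OPO(OH)₂ loses H₂PO₄⁻: pKₐ(H₃PO₄) ≈ 2.1

CH₂=CHCH₂–OTf > CH₂=CHCH₂–Br > CH₂=CHCH₂–Cl > CH₂=CHCH₂–ONO₂ > CH₂=CHCH₂–OPO(OH)₂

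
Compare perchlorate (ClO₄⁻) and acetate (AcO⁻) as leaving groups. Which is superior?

perchlorate (ClO₄⁻)

perchlorate (ClO₄⁻) is the better leaving group.
pKₐ(HClO₄) ≈ -10 versus pKₐ(CH₃COOH) ≈ 4.8: perchlorate (ClO₄⁻) is the much weaker base.
Extremely weak base; rarely used for safety reasons.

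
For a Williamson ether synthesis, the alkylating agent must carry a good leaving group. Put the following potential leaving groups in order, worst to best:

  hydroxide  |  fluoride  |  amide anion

amide anion < hydroxide < fluoride

fluoride: pKₐ(HF) ≈ 3.2 — small and strongly basic; the poor halide leaving group
hydroxide: pKₐ(H₂O) ≈ 15.7
amide anion: pKₐ(NH₃) ≈ 38
Reversing gives the worst-to-best order requested.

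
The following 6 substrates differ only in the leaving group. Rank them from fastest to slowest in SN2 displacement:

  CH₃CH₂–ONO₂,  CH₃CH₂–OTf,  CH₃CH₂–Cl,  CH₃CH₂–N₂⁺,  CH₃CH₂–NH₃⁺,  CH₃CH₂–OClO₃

CH₃CH₂–N₂⁺ > CH₃CH₂–OTf > CH₃CH₂–OClO₃ > CH₃CH₂–Cl > CH₃CH₂–ONO₂ > CH₃CH₂–NH₃⁺

The skeletons are identical, so relative rate is governed entirely by leaving-group ability.
Leaving-group ability tracks the stability of the departed species; conjugate-acid pKₐ is the usual yardstick (lower pKₐ → better LG).
CH₃CH₂–N₂⁺ loses N₂: no meaningful conjugate acid; N₂ departs as an exceptionally stable neutral molecule
CH₃CH₂–OTf loses OTf⁻: pKₐ(CF₃SO₃H (triflic acid)) ≈ -14
CH₃CH₂–OClO₃ loses ClO₄⁻: pKₐ(HClO₄) ≈ -10
CH₃CH₂–Cl loses Cl⁻: pKₐ(HCl) ≈ -7
CH₃CH₂–ONO₂ loses NO₃⁻: pKₐ(HNO₃) ≈ -1.3
CH₃CH₂–NH₃⁺ loses NH₃: pKₐ(NH₄⁺) ≈ 9.2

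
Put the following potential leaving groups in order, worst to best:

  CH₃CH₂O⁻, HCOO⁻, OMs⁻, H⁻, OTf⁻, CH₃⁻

OTf⁻: pKₐ(CF₃SO₃H (triflic acid)) ≈ -14
OMs⁻: pKₐ(CH₃SO₃H (MsOH)) ≈ -1.9
HCOO⁻: pKₐ(HCOOH) ≈ 3.8
CH₃CH₂O⁻: pKₐ(CH₃CH₂OH) ≈ 16 — strong base; alkoxides do not leave unassisted
H⁻: pKₐ(H₂) ≈ 36 — extremely strong base; leaves only in special hydride-transfer contexts
CH₃⁻: pKₐ(CH₄) ≈ 48
Listed from poorest to best leaving group as asked.

CH₃⁻ < H⁻ < CH₃CH₂O⁻ < HCOO⁻ < OMs⁻ < OTf⁻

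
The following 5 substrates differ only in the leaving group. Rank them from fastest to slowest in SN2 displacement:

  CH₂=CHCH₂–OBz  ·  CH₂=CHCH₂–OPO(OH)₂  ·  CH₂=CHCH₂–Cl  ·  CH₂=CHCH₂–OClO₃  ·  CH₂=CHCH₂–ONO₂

With the same alkyl group throughout, only the leaving group differentiates the rates.
A good leaving group is a weak base: the lower the pKₐ of its conjugate acid, the more readily it departs.
CH₂=CHCH₂–OClO₃ loses ClO₄⁻: pKₐ(HClO₄) ≈ -10
CH₂=CHCH₂–Cl loses Cl⁻: pKₐ(HCl) ≈ -7
CH₂=CHCH₂–ONO₂ loses NO₃⁻: pKₐ(HNO₃) ≈ -1.3
CH₂=CHCH₂–OPO(OH)₂ loses H₂PO₄⁻: pKₐ(H₃PO₄) ≈ 2.1
CH₂=CHCH₂–OBz loses PhCOO⁻: pKₐ(C₆H₅COOH) ≈ 4.2

CH₂=CHCH₂–OClO₃ > CH₂=CHCH₂–Cl > CH₂=CHCH₂–ONO₂ > CH₂=CHCH₂–OPO(OH)₂ > CH₂=CHCH₂–OBz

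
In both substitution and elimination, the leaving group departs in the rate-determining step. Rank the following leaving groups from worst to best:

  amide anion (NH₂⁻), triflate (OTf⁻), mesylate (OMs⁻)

amide anion (NH₂⁻) < mesylate (OMs⁻) < triflate (OTf⁻)

Rank by basicity of the departing species: weakest base leaves most easily.
triflate (OTf⁻): pKₐ(CF₃SO₃H (triflic acid)) ≈ -14
mesylate (OMs⁻): pKₐ(CH₃SO₃H (MsOH)) ≈ -1.9 — resonance-delocalised alkanesulfonate
amide anion (NH₂⁻): pKₐ(NH₃) ≈ 38 — extremely strong base; never a leaving group
The question asks for worst first, so the sequence is read in increasing leaving-group ability.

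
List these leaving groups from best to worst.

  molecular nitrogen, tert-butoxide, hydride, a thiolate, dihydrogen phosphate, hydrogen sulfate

molecular nitrogen > hydrogen sulfate > dihydrogen phosphate > a thiolate > tert-butoxide > hydride

A good leaving group is a weak base: the lower the pKₐ of its conjugate acid, the more readily it departs.
molecular nitrogen: no meaningful conjugate acid; N₂ departs as an exceptionally stable neutral molecule
hydrogen sulfate: pKₐ(H₂SO₄) ≈ -3
dihydrogen phosphate: pKₐ(H₃PO₄) ≈ 2.1 — moderate base; biological leaving group after further activation
a thiolate: pKₐ(RSH (a thiol)) ≈ 10.5 — moderately basic; rarely leaves without activation
tert-butoxide: pKₐ(t-BuOH) ≈ 18 — bulky, strongly basic alkoxide
hydride: pKₐ(H₂) ≈ 36 — extremely strong base; leaves only in special hydride-transfer contexts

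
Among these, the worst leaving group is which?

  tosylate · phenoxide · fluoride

A good leaving group is a weak base: the lower the pKₐ of its conjugate acid, the more readily it departs.
tosylate: pKₐ(p-CH₃C₆H₄SO₃H (TsOH)) ≈ -2.8
fluoride: pKₐ(HF) ≈ 3.2
phenoxide: pKₐ(C₆H₅OH (phenol)) ≈ 10

phenoxide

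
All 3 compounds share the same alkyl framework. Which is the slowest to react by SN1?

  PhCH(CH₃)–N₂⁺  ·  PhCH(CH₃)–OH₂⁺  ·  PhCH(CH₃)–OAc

The skeletons are identical, so relative rate is governed entirely by leaving-group ability.
Rank by basicity of the departing species: weakest base leaves most easily.
PhCH(CH₃)–N₂⁺ loses N₂: no meaningful conjugate acid; N₂ departs as an exceptionally stable neutral molecule
PhCH(CH₃)–OH₂⁺ loses H₂O: pKₐ(H₃O⁺) ≈ -1.7
PhCH(CH₃)–OAc loses AcO⁻: pKₐ(CH₃COOH) ≈ 4.8

PhCH(CH₃)–OAc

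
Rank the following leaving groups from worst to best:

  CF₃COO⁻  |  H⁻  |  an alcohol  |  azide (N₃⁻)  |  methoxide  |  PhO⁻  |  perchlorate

Rank by basicity of the departing species: weakest base leaves most easily.
perchlorate: pKₐ(HClO₄) ≈ -10 — extremely weak base; rarely used for safety reasons
an alcohol: pKₐ(R'OH₂⁺) ≈ -2.4
CF₃COO⁻: pKₐ(CF₃COOH) ≈ 0.2
azide (N₃⁻): pKₐ(HN₃) ≈ 4.7 — linear, resonance-stabilised
PhO⁻: pKₐ(C₆H₅OH (phenol)) ≈ 10 — resonance into the ring helps, but still a poor LG
methoxide: pKₐ(CH₃OH) ≈ 15.5 — strong base; alkoxides do not leave unassisted
H⁻: pKₐ(H₂) ≈ 36
Listed from poorest to best leaving group as asked.

H⁻ < methoxide < PhO⁻ < azide (N₃⁻) < CF₃COO⁻ < an alcohol < perchlorate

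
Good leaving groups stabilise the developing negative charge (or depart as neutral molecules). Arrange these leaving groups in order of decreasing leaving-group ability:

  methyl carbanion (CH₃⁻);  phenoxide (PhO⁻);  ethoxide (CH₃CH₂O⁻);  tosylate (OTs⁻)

Leaving-group ability tracks the stability of the departed species; conjugate-acid pKₐ is the usual yardstick (lower pKₐ → better LG).
tosylate (OTs⁻): pKₐ(p-CH₃C₆H₄SO₃H (TsOH)) ≈ -2.8
phenoxide (PhO⁻): pKₐ(C₆H₅OH (phenol)) ≈ 10
ethoxide (CH₃CH₂O⁻): pKₐ(CH₃CH₂OH) ≈ 16 — strong base; alkoxides do not leave unassisted
methyl carbanion (CH₃⁻): pKₐ(CH₄) ≈ 48 — unstabilised carbanion; the worst conceivable leaving group

tosylate (OTs⁻) > phenoxide (PhO⁻) > ethoxide (CH₃CH₂O⁻) > methyl carbanion (CH₃⁻)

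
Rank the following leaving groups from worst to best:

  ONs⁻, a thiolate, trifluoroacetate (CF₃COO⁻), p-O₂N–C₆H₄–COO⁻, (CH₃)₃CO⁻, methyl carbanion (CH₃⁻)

ONs⁻: pKₐ(p-O₂NC₆H₄SO₃H) ≈ -3.5
trifluoroacetate (CF₃COO⁻): pKₐ(CF₃COOH) ≈ 0.2
p-O₂N–C₆H₄–COO⁻: pKₐ(p-nitrobenzoic acid) ≈ 3.4 — electron-withdrawing nitro group stabilises the carboxylate
a thiolate: pKₐ(RSH (a thiol)) ≈ 10.5
(CH₃)₃CO⁻: pKₐ(t-BuOH) ≈ 18
methyl carbanion (CH₃⁻): pKₐ(CH₄) ≈ 48 — unstabilised carbanion; the worst conceivable leaving group
The question asks for worst first, so the sequence is read in increasing leaving-group ability.

methyl carbanion (CH₃⁻) < (CH₃)₃CO⁻ < a thiolate < p-O₂N–C₆H₄–COO⁻ < trifluoroacetate (CF₃COO⁻) < ONs⁻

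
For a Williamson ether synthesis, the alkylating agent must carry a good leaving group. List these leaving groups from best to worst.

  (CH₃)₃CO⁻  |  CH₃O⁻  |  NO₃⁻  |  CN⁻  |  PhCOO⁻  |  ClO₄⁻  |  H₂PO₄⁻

ClO₄⁻: pKₐ(HClO₄) ≈ -10
NO₃⁻: pKₐ(HNO₃) ≈ -1.3
H₂PO₄⁻: pKₐ(H₃PO₄) ≈ 2.1
PhCOO⁻: pKₐ(C₆H₅COOH) ≈ 4.2
CN⁻: pKₐ(HCN) ≈ 9.2
CH₃O⁻: pKₐ(CH₃OH) ≈ 15.5
(CH₃)₃CO⁻: pKₐ(t-BuOH) ≈ 18

ClO₄⁻ > NO₃⁻ > H₂PO₄⁻ > PhCOO⁻ > CN⁻ > CH₃O⁻ > (CH₃)₃CO⁻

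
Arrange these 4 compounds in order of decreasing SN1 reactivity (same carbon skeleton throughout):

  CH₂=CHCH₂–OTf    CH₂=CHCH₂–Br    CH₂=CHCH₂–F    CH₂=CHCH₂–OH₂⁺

CH₂=CHCH₂–OTf > CH₂=CHCH₂–Br > CH₂=CHCH₂–OH₂⁺ > CH₂=CHCH₂–F

Identical carbon frameworks mean the comparison reduces to leaving-group quality.
A good leaving group is a weak base: the lower the pKₐ of its conjugate acid, the more readily it departs.
CH₂=CHCH₂–OTf loses OTf⁻: pKₐ(CF₃SO₃H (triflic acid)) ≈ -14
CH₂=CHCH₂–Br loses Br⁻: pKₐ(HBr) ≈ -9
CH₂=CHCH₂–OH₂⁺ loses H₂O: pKₐ(H₃O⁺) ≈ -1.7
CH₂=CHCH₂–F loses F⁻: pKₐ(HF) ≈ 3.2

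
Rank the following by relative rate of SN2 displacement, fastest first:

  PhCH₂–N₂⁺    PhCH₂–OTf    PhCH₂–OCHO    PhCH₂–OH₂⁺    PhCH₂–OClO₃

PhCH₂–N₂⁺ > PhCH₂–OTf > PhCH₂–OClO₃ > PhCH₂–OH₂⁺ > PhCH₂–OCHO

Same R in every case — rank the leaving groups.
The more stable X⁻ (or X) is on its own — i.e. the weaker a base it is — the better a leaving group it makes.
PhCH₂–N₂⁺ loses N₂: no meaningful conjugate acid; N₂ departs as an exceptionally stable neutral molecule
PhCH₂–OTf loses OTf⁻: pKₐ(CF₃SO₃H (triflic acid)) ≈ -14
PhCH₂–OClO₃ loses ClO₄⁻: pKₐ(HClO₄) ≈ -10
PhCH₂–OH₂⁺ loses H₂O: pKₐ(H₃O⁺) ≈ -1.7
PhCH₂–OCHO loses HCOO⁻: pKₐ(HCOOH) ≈ 3.8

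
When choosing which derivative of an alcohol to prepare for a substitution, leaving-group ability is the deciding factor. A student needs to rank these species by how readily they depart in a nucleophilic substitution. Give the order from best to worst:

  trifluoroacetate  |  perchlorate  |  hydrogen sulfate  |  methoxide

perchlorate > hydrogen sulfate > trifluoroacetate > methoxide

Leaving-group ability tracks the stability of the departed species; conjugate-acid pKₐ is the usual yardstick (lower pKₐ → better LG).
perchlorate: pKₐ(HClO₄) ≈ -10
hydrogen sulfate: pKₐ(H₂SO₄) ≈ -3
trifluoroacetate: pKₐ(CF₃COOH) ≈ 0.2
methoxide: pKₐ(CH₃OH) ≈ 15.5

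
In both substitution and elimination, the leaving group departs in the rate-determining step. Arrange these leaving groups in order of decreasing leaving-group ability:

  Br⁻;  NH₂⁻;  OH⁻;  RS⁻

Br⁻ > RS⁻ > OH⁻ > NH₂⁻

A good leaving group is a weak base: the lower the pKₐ of its conjugate acid, the more readily it departs.
Br⁻: pKₐ(HBr) ≈ -9 — weak base; good leaving group
RS⁻: pKₐ(RSH (a thiol)) ≈ 10.5 — moderately basic; rarely leaves without activation
OH⁻: pKₐ(H₂O) ≈ 15.7
NH₂⁻: pKₐ(NH₃) ≈ 38 — extremely strong base; never a leaving group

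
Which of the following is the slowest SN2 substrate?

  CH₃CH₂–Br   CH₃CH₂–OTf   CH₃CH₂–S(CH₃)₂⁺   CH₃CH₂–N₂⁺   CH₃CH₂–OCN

CH₃CH₂–OCN

The skeletons are identical, so relative rate is governed entirely by leaving-group ability.
Leaving-group ability tracks the stability of the departed species; conjugate-acid pKₐ is the usual yardstick (lower pKₐ → better LG).
CH₃CH₂–N₂⁺ loses N₂: no meaningful conjugate acid; N₂ departs as an exceptionally stable neutral molecule
CH₃CH₂–OTf loses OTf⁻: pKₐ(CF₃SO₃H (triflic acid)) ≈ -14
CH₃CH₂–Br loses Br⁻: pKₐ(HBr) ≈ -9
CH₃CH₂–S(CH₃)₂⁺ loses SR'₂: pKₐ(R'₂SH⁺) ≈ -7
CH₃CH₂–OCN loses NCO⁻: pKₐ(HOCN) ≈ 3.5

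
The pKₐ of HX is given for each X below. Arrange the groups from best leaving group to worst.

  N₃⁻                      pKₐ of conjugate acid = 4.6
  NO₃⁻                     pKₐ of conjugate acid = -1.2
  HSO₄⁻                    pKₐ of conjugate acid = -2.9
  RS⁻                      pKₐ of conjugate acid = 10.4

HSO₄⁻ > NO₃⁻ > N₃⁻ > RS⁻

Lower conjugate-acid pKₐ ⇒ weaker base ⇒ better leaving group.
Sorting by the given values: HSO₄⁻ (-2.9), NO₃⁻ (-1.2), N₃⁻ (4.6), RS⁻ (10.4).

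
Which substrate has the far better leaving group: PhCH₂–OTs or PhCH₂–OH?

From PhCH₂–OH the departing group would be OH⁻ (pKₐ(H₂O) ≈ 15.7). Strong base; essentially never leaves without prior activation.
From PhCH₂–OTs the leaving group is OTs⁻ (pKₐ(p-CH₃C₆H₄SO₃H (TsOH)) ≈ -2.8). Resonance-delocalised arenesulfonate.
(In practice PhCH₂–OTs is made from PhCH₂–OH by treatment with TsCl / pyridine, converting the hydroxyl into a tosylate.)

PhCH₂–OTs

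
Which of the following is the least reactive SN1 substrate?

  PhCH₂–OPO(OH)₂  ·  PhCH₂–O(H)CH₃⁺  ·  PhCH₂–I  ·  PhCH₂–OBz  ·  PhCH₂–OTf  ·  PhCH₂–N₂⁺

PhCH₂–OBz

The skeletons are identical, so relative rate is governed entirely by leaving-group ability.
Rank by basicity of the departing species: weakest base leaves most easily.
PhCH₂–N₂⁺ loses N₂: no meaningful conjugate acid; N₂ departs as an exceptionally stable neutral molecule
PhCH₂–OTf loses OTf⁻: pKₐ(CF₃SO₃H (triflic acid)) ≈ -14
PhCH₂–I loses I⁻: pKₐ(HI) ≈ -10
PhCH₂–O(H)CH₃⁺ loses R'OH: pKₐ(R'OH₂⁺) ≈ -2.4
PhCH₂–OPO(OH)₂ loses H₂PO₄⁻: pKₐ(H₃PO₄) ≈ 2.1
PhCH₂–OBz loses PhCOO⁻: pKₐ(C₆H₅COOH) ≈ 4.2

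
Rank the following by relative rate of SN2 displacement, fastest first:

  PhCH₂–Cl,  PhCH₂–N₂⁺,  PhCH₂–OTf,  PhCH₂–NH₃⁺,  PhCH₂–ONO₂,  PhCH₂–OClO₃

Same R in every case — rank the leaving groups.
The more stable X⁻ (or X) is on its own — i.e. the weaker a base it is — the better a leaving group it makes.
PhCH₂–N₂⁺ loses N₂: no meaningful conjugate acid; N₂ departs as an exceptionally stable neutral molecule
PhCH₂–OTf loses OTf⁻: pKₐ(CF₃SO₃H (triflic acid)) ≈ -14
PhCH₂–OClO₃ loses ClO₄⁻: pKₐ(HClO₄) ≈ -10
PhCH₂–Cl loses Cl⁻: pKₐ(HCl) ≈ -7
PhCH₂–ONO₂ loses NO₃⁻: pKₐ(HNO₃) ≈ -1.3
PhCH₂–NH₃⁺ loses NH₃: pKₐ(NH₄⁺) ≈ 9.2

PhCH₂–N₂⁺ > PhCH₂–OTf > PhCH₂–OClO₃ > PhCH₂–Cl > PhCH₂–ONO₂ > PhCH₂–NH₃⁺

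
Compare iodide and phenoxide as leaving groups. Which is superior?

iodide is the better leaving group.
pKₐ(HI) ≈ -10 versus pKₐ(C₆H₅OH (phenol)) ≈ 10: iodide is the much weaker base.
Large, highly polarisable; very weak base.

iodide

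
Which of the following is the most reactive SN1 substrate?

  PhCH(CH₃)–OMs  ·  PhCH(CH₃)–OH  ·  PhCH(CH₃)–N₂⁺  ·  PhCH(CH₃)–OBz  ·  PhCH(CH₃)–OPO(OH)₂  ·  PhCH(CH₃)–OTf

PhCH(CH₃)–N₂⁺

Identical carbon frameworks mean the comparison reduces to leaving-group quality.
Rank by basicity of the departing species: weakest base leaves most easily.
PhCH(CH₃)–N₂⁺ loses N₂: no meaningful conjugate acid; N₂ departs as an exceptionally stable neutral molecule
PhCH(CH₃)–OTf loses OTf⁻: pKₐ(CF₃SO₃H (triflic acid)) ≈ -14
PhCH(CH₃)–OMs loses OMs⁻: pKₐ(CH₃SO₃H (MsOH)) ≈ -1.9
PhCH(CH₃)–OPO(OH)₂ loses H₂PO₄⁻: pKₐ(H₃PO₄) ≈ 2.1
PhCH(CH₃)–OBz loses PhCOO⁻: pKₐ(C₆H₅COOH) ≈ 4.2
PhCH(CH₃)–OH loses OH⁻: pKₐ(H₂O) ≈ 15.7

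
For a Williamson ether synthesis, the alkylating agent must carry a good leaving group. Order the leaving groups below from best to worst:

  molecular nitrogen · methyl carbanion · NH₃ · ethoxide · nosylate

A good leaving group is a weak base: the lower the pKₐ of its conjugate acid, the more readily it departs.
molecular nitrogen: no meaningful conjugate acid; N₂ departs as an exceptionally stable neutral molecule
nosylate: pKₐ(p-O₂NC₆H₄SO₃H) ≈ -3.5 — p-nitro group further stabilises the sulfonate
NH₃: pKₐ(NH₄⁺) ≈ 9.2 — neutral but moderately basic; leaves from R–NH₃⁺
ethoxide: pKₐ(CH₃CH₂OH) ≈ 16 — strong base; alkoxides do not leave unassisted
methyl carbanion: pKₐ(CH₄) ≈ 48

molecular nitrogen > nosylate > NH₃ > ethoxide > methyl carbanion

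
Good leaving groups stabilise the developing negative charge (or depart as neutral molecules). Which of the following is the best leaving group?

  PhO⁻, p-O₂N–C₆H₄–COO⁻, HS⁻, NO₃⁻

A good leaving group is a weak base: the lower the pKₐ of its conjugate acid, the more readily it departs.
NO₃⁻: pKₐ(HNO₃) ≈ -1.3
p-O₂N–C₆H₄–COO⁻: pKₐ(p-nitrobenzoic acid) ≈ 3.4
HS⁻: pKₐ(H₂S) ≈ 7
PhO⁻: pKₐ(C₆H₅OH (phenol)) ≈ 10

NO₃⁻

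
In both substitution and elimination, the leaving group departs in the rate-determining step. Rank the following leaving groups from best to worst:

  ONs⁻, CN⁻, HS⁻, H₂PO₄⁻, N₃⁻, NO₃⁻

ONs⁻ > NO₃⁻ > H₂PO₄⁻ > N₃⁻ > HS⁻ > CN⁻

The more stable X⁻ (or X) is on its own — i.e. the weaker a base it is — the better a leaving group it makes.
ONs⁻: pKₐ(p-O₂NC₆H₄SO₃H) ≈ -3.5 — p-nitro group further stabilises the sulfonate
NO₃⁻: pKₐ(HNO₃) ≈ -1.3 — resonance-delocalised over three oxygens
H₂PO₄⁻: pKₐ(H₃PO₄) ≈ 2.1 — moderate base; biological leaving group after further activation
N₃⁻: pKₐ(HN₃) ≈ 4.7
HS⁻: pKₐ(H₂S) ≈ 7
CN⁻: pKₐ(HCN) ≈ 9.2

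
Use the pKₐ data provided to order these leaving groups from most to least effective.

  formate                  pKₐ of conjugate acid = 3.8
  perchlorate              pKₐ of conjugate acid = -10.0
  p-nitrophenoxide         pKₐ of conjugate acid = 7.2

Lower conjugate-acid pKₐ ⇒ weaker base ⇒ better leaving group.
Sorting by the given values: perchlorate (-10.0), formate (3.8), p-nitrophenoxide (7.2).

perchlorate > formate > p-nitrophenoxide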